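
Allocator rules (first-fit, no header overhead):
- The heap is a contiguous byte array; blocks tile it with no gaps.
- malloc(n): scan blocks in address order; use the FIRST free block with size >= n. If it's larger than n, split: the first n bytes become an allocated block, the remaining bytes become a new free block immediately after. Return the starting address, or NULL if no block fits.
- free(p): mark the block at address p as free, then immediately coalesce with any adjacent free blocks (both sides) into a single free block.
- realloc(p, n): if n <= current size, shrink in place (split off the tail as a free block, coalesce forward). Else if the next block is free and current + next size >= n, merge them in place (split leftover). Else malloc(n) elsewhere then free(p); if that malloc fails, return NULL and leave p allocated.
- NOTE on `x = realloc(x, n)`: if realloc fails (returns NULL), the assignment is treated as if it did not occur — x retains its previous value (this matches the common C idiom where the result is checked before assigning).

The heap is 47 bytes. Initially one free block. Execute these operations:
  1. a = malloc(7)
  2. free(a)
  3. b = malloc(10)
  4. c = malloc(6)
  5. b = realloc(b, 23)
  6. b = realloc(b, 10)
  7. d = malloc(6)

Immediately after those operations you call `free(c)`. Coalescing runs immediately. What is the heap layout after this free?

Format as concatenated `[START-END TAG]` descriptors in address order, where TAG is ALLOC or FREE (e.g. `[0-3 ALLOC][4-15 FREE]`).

Answer: [0-5 ALLOC][6-15 FREE][16-25 ALLOC][26-46 FREE]

Derivation:
Op 1: a = malloc(7) -> a = 0; heap: [0-6 ALLOC][7-46 FREE]
Op 2: free(a) -> (freed a); heap: [0-46 FREE]
Op 3: b = malloc(10) -> b = 0; heap: [0-9 ALLOC][10-46 FREE]
Op 4: c = malloc(6) -> c = 10; heap: [0-9 ALLOC][10-15 ALLOC][16-46 FREE]
Op 5: b = realloc(b, 23) -> b = 16; heap: [0-9 FREE][10-15 ALLOC][16-38 ALLOC][39-46 FREE]
Op 6: b = realloc(b, 10) -> b = 16; heap: [0-9 FREE][10-15 ALLOC][16-25 ALLOC][26-46 FREE]
Op 7: d = malloc(6) -> d = 0; heap: [0-5 ALLOC][6-9 FREE][10-15 ALLOC][16-25 ALLOC][26-46 FREE]
free(c): c = 10 -> block [10-15 ALLOC]; mark free, coalesce with adjacent free neighbors -> [0-5 ALLOC][6-15 FREE][16-25 ALLOC][26-46 FREE]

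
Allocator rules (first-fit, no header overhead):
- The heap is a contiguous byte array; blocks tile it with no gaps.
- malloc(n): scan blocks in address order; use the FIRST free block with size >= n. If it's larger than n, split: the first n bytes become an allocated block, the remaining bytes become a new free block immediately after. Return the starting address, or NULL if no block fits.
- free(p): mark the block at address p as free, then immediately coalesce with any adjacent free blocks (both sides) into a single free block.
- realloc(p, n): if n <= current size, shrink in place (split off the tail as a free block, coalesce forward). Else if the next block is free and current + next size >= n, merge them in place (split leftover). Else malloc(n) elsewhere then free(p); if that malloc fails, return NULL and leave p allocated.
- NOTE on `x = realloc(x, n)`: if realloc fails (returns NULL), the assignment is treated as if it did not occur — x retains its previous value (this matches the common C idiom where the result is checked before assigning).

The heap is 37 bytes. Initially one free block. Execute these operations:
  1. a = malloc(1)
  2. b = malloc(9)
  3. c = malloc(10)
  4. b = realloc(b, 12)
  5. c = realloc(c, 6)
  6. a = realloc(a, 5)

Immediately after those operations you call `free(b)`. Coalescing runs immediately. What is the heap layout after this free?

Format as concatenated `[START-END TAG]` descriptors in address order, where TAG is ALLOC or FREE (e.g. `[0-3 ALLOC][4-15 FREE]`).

Op 1: a = malloc(1) -> a = 0; heap: [0-0 ALLOC][1-36 FREE]
Op 2: b = malloc(9) -> b = 1; heap: [0-0 ALLOC][1-9 ALLOC][10-36 FREE]
Op 3: c = malloc(10) -> c = 10; heap: [0-0 ALLOC][1-9 ALLOC][10-19 ALLOC][20-36 FREE]
Op 4: b = realloc(b, 12) -> b = 20; heap: [0-0 ALLOC][1-9 FREE][10-19 ALLOC][20-31 ALLOC][32-36 FREE]
Op 5: c = realloc(c, 6) -> c = 10; heap: [0-0 ALLOC][1-9 FREE][10-15 ALLOC][16-19 FREE][20-31 ALLOC][32-36 FREE]
Op 6: a = realloc(a, 5) -> a = 0; heap: [0-4 ALLOC][5-9 FREE][10-15 ALLOC][16-19 FREE][20-31 ALLOC][32-36 FREE]
free(b): b = 20 -> block [20-31 ALLOC]; mark free, coalesce with adjacent free neighbors -> [0-4 ALLOC][5-9 FREE][10-15 ALLOC][16-36 FREE]

Answer: [0-4 ALLOC][5-9 FREE][10-15 ALLOC][16-36 FREE]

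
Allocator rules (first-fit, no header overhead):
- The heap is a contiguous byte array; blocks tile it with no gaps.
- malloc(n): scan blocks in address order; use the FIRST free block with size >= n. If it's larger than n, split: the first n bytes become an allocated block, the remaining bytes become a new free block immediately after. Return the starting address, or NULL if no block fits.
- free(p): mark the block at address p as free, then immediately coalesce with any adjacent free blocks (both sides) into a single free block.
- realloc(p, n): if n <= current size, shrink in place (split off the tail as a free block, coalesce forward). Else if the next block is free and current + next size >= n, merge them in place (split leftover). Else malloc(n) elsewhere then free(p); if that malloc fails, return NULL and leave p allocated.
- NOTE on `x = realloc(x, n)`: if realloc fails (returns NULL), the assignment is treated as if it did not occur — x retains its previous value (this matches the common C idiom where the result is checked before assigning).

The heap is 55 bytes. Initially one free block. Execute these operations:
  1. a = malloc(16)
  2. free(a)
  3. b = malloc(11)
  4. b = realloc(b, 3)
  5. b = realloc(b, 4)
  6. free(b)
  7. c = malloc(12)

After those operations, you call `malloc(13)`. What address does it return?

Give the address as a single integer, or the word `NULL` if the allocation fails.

Answer: 12

Derivation:
Op 1: a = malloc(16) -> a = 0; heap: [0-15 ALLOC][16-54 FREE]
Op 2: free(a) -> (freed a); heap: [0-54 FREE]
Op 3: b = malloc(11) -> b = 0; heap: [0-10 ALLOC][11-54 FREE]
Op 4: b = realloc(b, 3) -> b = 0; heap: [0-2 ALLOC][3-54 FREE]
Op 5: b = realloc(b, 4) -> b = 0; heap: [0-3 ALLOC][4-54 FREE]
Op 6: free(b) -> (freed b); heap: [0-54 FREE]
Op 7: c = malloc(12) -> c = 0; heap: [0-11 ALLOC][12-54 FREE]
malloc(13): first-fit scan over [0-11 ALLOC][12-54 FREE] -> 12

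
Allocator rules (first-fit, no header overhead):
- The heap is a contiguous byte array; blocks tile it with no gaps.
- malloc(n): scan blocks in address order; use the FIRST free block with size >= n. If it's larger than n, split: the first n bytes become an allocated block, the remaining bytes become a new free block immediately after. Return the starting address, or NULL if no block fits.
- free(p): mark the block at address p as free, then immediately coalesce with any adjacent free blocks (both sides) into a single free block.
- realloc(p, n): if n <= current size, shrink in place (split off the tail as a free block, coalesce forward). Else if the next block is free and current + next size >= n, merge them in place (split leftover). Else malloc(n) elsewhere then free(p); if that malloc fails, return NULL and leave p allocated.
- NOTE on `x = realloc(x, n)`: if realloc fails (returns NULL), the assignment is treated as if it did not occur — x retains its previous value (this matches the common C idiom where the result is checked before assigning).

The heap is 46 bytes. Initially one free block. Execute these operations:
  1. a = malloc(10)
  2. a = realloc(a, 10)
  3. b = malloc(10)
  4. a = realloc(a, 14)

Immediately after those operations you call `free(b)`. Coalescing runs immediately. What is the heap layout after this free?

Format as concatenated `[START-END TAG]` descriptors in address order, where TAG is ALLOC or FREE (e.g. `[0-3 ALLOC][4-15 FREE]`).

Answer: [0-19 FREE][20-33 ALLOC][34-45 FREE]

Derivation:
Op 1: a = malloc(10) -> a = 0; heap: [0-9 ALLOC][10-45 FREE]
Op 2: a = realloc(a, 10) -> a = 0; heap: [0-9 ALLOC][10-45 FREE]
Op 3: b = malloc(10) -> b = 10; heap: [0-9 ALLOC][10-19 ALLOC][20-45 FREE]
Op 4: a = realloc(a, 14) -> a = 20; heap: [0-9 FREE][10-19 ALLOC][20-33 ALLOC][34-45 FREE]
free(b): b = 10 -> block [10-19 ALLOC]; mark free, coalesce with adjacent free neighbors -> [0-19 FREE][20-33 ALLOC][34-45 FREE]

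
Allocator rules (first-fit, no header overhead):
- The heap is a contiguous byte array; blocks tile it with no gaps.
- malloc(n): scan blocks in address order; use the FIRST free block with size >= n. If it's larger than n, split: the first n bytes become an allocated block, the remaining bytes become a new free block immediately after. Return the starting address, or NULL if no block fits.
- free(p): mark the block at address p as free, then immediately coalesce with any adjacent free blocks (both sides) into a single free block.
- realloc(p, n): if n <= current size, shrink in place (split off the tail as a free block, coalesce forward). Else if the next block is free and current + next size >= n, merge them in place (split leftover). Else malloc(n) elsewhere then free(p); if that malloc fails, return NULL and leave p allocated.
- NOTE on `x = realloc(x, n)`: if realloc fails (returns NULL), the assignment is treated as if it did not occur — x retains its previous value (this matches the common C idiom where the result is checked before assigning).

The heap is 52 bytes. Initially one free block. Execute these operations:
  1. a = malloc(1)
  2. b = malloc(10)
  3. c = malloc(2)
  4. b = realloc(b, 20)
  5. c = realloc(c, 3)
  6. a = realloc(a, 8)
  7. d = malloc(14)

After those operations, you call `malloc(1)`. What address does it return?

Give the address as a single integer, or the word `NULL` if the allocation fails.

Answer: 0

Derivation:
Op 1: a = malloc(1) -> a = 0; heap: [0-0 ALLOC][1-51 FREE]
Op 2: b = malloc(10) -> b = 1; heap: [0-0 ALLOC][1-10 ALLOC][11-51 FREE]
Op 3: c = malloc(2) -> c = 11; heap: [0-0 ALLOC][1-10 ALLOC][11-12 ALLOC][13-51 FREE]
Op 4: b = realloc(b, 20) -> b = 13; heap: [0-0 ALLOC][1-10 FREE][11-12 ALLOC][13-32 ALLOC][33-51 FREE]
Op 5: c = realloc(c, 3) -> c = 1; heap: [0-0 ALLOC][1-3 ALLOC][4-12 FREE][13-32 ALLOC][33-51 FREE]
Op 6: a = realloc(a, 8) -> a = 4; heap: [0-0 FREE][1-3 ALLOC][4-11 ALLOC][12-12 FREE][13-32 ALLOC][33-51 FREE]
Op 7: d = malloc(14) -> d = 33; heap: [0-0 FREE][1-3 ALLOC][4-11 ALLOC][12-12 FREE][13-32 ALLOC][33-46 ALLOC][47-51 FREE]
malloc(1): first-fit scan over [0-0 FREE][1-3 ALLOC][4-11 ALLOC][12-12 FREE][13-32 ALLOC][33-46 ALLOC][47-51 FREE] -> 0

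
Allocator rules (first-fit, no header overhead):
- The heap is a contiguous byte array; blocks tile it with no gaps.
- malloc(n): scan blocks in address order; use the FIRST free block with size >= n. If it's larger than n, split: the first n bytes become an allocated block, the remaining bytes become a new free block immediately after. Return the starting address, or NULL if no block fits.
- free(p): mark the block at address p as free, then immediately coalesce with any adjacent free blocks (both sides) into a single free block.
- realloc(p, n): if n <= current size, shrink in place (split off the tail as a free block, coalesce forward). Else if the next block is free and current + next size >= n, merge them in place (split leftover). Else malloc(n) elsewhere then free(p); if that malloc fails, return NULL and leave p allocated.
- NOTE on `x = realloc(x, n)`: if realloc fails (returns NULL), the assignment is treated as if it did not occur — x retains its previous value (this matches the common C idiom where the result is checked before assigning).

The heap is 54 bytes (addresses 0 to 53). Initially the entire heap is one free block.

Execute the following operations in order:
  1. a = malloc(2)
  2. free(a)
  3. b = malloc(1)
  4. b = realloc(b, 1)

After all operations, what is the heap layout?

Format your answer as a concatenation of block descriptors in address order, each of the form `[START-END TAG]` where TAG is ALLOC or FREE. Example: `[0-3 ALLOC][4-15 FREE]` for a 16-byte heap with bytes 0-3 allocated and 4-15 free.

Answer: [0-0 ALLOC][1-53 FREE]

Derivation:
Op 1: a = malloc(2) -> a = 0; heap: [0-1 ALLOC][2-53 FREE]
Op 2: free(a) -> (freed a); heap: [0-53 FREE]
Op 3: b = malloc(1) -> b = 0; heap: [0-0 ALLOC][1-53 FREE]
Op 4: b = realloc(b, 1) -> b = 0; heap: [0-0 ALLOC][1-53 FREE]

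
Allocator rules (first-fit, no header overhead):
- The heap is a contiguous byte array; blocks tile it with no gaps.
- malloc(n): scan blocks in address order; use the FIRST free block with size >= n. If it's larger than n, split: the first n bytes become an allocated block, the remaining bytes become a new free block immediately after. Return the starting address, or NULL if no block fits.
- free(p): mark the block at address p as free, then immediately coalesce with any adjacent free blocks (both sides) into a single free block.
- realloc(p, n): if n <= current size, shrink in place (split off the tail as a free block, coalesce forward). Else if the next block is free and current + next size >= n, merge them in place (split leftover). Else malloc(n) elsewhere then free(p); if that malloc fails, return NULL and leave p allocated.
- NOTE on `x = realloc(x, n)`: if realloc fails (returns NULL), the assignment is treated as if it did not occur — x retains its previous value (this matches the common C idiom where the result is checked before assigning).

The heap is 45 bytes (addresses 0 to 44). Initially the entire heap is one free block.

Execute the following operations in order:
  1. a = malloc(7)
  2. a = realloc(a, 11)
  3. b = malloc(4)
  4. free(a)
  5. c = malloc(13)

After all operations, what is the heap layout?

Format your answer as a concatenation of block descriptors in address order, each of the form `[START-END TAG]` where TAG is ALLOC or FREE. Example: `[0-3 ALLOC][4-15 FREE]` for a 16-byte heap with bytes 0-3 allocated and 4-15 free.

Answer: [0-10 FREE][11-14 ALLOC][15-27 ALLOC][28-44 FREE]

Derivation:
Op 1: a = malloc(7) -> a = 0; heap: [0-6 ALLOC][7-44 FREE]
Op 2: a = realloc(a, 11) -> a = 0; heap: [0-10 ALLOC][11-44 FREE]
Op 3: b = malloc(4) -> b = 11; heap: [0-10 ALLOC][11-14 ALLOC][15-44 FREE]
Op 4: free(a) -> (freed a); heap: [0-10 FREE][11-14 ALLOC][15-44 FREE]
Op 5: c = malloc(13) -> c = 15; heap: [0-10 FREE][11-14 ALLOC][15-27 ALLOC][28-44 FREE]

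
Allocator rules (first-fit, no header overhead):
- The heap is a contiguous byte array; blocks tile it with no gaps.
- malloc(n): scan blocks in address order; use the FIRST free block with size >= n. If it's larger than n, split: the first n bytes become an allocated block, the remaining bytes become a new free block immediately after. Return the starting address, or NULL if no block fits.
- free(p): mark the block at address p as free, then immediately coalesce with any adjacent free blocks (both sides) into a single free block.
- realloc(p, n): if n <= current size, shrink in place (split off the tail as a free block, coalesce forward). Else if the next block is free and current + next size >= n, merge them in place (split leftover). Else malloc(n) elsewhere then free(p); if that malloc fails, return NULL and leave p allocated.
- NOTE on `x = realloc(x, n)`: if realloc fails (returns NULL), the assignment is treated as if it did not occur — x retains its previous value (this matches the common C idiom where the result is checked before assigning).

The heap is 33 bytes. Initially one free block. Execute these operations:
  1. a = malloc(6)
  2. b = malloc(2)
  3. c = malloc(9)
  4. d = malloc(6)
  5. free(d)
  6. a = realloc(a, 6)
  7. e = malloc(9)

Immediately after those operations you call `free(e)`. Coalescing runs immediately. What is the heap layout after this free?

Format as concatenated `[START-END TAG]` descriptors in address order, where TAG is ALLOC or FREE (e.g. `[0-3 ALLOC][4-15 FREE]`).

Answer: [0-5 ALLOC][6-7 ALLOC][8-16 ALLOC][17-32 FREE]

Derivation:
Op 1: a = malloc(6) -> a = 0; heap: [0-5 ALLOC][6-32 FREE]
Op 2: b = malloc(2) -> b = 6; heap: [0-5 ALLOC][6-7 ALLOC][8-32 FREE]
Op 3: c = malloc(9) -> c = 8; heap: [0-5 ALLOC][6-7 ALLOC][8-16 ALLOC][17-32 FREE]
Op 4: d = malloc(6) -> d = 17; heap: [0-5 ALLOC][6-7 ALLOC][8-16 ALLOC][17-22 ALLOC][23-32 FREE]
Op 5: free(d) -> (freed d); heap: [0-5 ALLOC][6-7 ALLOC][8-16 ALLOC][17-32 FREE]
Op 6: a = realloc(a, 6) -> a = 0; heap: [0-5 ALLOC][6-7 ALLOC][8-16 ALLOC][17-32 FREE]
Op 7: e = malloc(9) -> e = 17; heap: [0-5 ALLOC][6-7 ALLOC][8-16 ALLOC][17-25 ALLOC][26-32 FREE]
free(e): e = 17 -> block [17-25 ALLOC]; mark free, coalesce with adjacent free neighbors -> [0-5 ALLOC][6-7 ALLOC][8-16 ALLOC][17-32 FREE]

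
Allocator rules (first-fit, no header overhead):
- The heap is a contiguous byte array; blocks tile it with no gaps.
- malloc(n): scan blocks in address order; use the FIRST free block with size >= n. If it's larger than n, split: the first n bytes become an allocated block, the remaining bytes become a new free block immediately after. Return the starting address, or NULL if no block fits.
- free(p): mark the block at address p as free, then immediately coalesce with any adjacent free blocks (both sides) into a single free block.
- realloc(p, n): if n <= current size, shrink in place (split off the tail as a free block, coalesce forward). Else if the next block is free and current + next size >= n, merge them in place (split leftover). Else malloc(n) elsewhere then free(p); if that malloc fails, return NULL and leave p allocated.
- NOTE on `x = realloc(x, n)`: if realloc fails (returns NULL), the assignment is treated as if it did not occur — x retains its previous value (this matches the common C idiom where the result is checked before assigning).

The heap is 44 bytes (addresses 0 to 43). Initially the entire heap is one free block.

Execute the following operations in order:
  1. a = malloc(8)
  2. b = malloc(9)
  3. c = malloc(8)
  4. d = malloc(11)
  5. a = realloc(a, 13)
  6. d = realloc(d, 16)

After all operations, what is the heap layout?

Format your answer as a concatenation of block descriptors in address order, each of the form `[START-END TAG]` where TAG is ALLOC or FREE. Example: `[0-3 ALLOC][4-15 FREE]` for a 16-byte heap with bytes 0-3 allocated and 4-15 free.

Op 1: a = malloc(8) -> a = 0; heap: [0-7 ALLOC][8-43 FREE]
Op 2: b = malloc(9) -> b = 8; heap: [0-7 ALLOC][8-16 ALLOC][17-43 FREE]
Op 3: c = malloc(8) -> c = 17; heap: [0-7 ALLOC][8-16 ALLOC][17-24 ALLOC][25-43 FREE]
Op 4: d = malloc(11) -> d = 25; heap: [0-7 ALLOC][8-16 ALLOC][17-24 ALLOC][25-35 ALLOC][36-43 FREE]
Op 5: a = realloc(a, 13) -> NULL (a unchanged); heap: [0-7 ALLOC][8-16 ALLOC][17-24 ALLOC][25-35 ALLOC][36-43 FREE]
Op 6: d = realloc(d, 16) -> d = 25; heap: [0-7 ALLOC][8-16 ALLOC][17-24 ALLOC][25-40 ALLOC][41-43 FREE]

Answer: [0-7 ALLOC][8-16 ALLOC][17-24 ALLOC][25-40 ALLOC][41-43 FREE]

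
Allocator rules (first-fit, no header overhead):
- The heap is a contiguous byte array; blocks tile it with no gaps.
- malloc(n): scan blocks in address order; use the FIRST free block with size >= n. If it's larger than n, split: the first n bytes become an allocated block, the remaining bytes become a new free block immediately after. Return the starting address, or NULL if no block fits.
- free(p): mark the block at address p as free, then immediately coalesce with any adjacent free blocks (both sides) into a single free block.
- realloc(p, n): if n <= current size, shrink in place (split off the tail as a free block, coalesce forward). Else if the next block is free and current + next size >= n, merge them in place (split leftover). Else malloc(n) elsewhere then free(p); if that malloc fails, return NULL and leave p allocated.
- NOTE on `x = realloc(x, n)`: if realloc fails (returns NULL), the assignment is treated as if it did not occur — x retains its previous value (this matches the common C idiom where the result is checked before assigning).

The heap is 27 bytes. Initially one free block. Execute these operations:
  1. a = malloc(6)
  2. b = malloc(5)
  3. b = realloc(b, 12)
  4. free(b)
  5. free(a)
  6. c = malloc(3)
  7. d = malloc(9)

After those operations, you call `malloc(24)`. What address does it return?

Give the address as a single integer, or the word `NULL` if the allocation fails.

Op 1: a = malloc(6) -> a = 0; heap: [0-5 ALLOC][6-26 FREE]
Op 2: b = malloc(5) -> b = 6; heap: [0-5 ALLOC][6-10 ALLOC][11-26 FREE]
Op 3: b = realloc(b, 12) -> b = 6; heap: [0-5 ALLOC][6-17 ALLOC][18-26 FREE]
Op 4: free(b) -> (freed b); heap: [0-5 ALLOC][6-26 FREE]
Op 5: free(a) -> (freed a); heap: [0-26 FREE]
Op 6: c = malloc(3) -> c = 0; heap: [0-2 ALLOC][3-26 FREE]
Op 7: d = malloc(9) -> d = 3; heap: [0-2 ALLOC][3-11 ALLOC][12-26 FREE]
malloc(24): first-fit scan over [0-2 ALLOC][3-11 ALLOC][12-26 FREE] -> NULL

Answer: NULL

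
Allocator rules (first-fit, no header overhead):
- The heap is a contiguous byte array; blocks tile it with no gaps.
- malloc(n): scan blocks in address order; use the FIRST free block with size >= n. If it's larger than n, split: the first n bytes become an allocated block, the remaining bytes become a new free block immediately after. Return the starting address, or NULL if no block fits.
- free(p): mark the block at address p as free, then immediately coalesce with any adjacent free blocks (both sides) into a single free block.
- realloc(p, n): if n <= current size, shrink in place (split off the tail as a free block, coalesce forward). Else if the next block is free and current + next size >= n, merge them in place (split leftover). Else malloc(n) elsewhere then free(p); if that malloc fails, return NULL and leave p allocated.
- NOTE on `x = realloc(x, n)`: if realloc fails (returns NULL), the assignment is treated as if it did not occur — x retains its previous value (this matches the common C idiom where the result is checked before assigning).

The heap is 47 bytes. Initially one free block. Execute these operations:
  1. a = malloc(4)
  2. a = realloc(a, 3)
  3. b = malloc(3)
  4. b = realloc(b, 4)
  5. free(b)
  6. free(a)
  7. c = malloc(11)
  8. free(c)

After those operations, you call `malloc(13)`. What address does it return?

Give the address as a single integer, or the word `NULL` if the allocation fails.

Op 1: a = malloc(4) -> a = 0; heap: [0-3 ALLOC][4-46 FREE]
Op 2: a = realloc(a, 3) -> a = 0; heap: [0-2 ALLOC][3-46 FREE]
Op 3: b = malloc(3) -> b = 3; heap: [0-2 ALLOC][3-5 ALLOC][6-46 FREE]
Op 4: b = realloc(b, 4) -> b = 3; heap: [0-2 ALLOC][3-6 ALLOC][7-46 FREE]
Op 5: free(b) -> (freed b); heap: [0-2 ALLOC][3-46 FREE]
Op 6: free(a) -> (freed a); heap: [0-46 FREE]
Op 7: c = malloc(11) -> c = 0; heap: [0-10 ALLOC][11-46 FREE]
Op 8: free(c) -> (freed c); heap: [0-46 FREE]
malloc(13): first-fit scan over [0-46 FREE] -> 0

Answer: 0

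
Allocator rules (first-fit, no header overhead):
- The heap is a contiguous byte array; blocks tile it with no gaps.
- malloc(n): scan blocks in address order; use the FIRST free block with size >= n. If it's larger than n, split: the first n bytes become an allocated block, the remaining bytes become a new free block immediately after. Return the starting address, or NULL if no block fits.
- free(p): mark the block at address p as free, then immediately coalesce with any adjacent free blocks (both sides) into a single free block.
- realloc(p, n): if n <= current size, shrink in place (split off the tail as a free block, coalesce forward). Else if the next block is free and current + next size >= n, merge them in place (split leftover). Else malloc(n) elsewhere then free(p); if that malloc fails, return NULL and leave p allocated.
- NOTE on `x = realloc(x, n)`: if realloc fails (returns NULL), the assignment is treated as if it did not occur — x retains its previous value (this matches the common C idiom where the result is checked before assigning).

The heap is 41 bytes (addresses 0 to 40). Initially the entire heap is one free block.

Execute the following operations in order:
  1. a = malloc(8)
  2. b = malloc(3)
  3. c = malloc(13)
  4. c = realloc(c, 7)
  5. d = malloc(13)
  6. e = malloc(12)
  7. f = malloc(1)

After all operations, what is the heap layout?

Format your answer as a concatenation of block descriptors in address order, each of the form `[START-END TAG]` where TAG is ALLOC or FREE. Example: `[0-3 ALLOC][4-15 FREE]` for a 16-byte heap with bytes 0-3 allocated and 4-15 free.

Op 1: a = malloc(8) -> a = 0; heap: [0-7 ALLOC][8-40 FREE]
Op 2: b = malloc(3) -> b = 8; heap: [0-7 ALLOC][8-10 ALLOC][11-40 FREE]
Op 3: c = malloc(13) -> c = 11; heap: [0-7 ALLOC][8-10 ALLOC][11-23 ALLOC][24-40 FREE]
Op 4: c = realloc(c, 7) -> c = 11; heap: [0-7 ALLOC][8-10 ALLOC][11-17 ALLOC][18-40 FREE]
Op 5: d = malloc(13) -> d = 18; heap: [0-7 ALLOC][8-10 ALLOC][11-17 ALLOC][18-30 ALLOC][31-40 FREE]
Op 6: e = malloc(12) -> e = NULL; heap: [0-7 ALLOC][8-10 ALLOC][11-17 ALLOC][18-30 ALLOC][31-40 FREE]
Op 7: f = malloc(1) -> f = 31; heap: [0-7 ALLOC][8-10 ALLOC][11-17 ALLOC][18-30 ALLOC][31-31 ALLOC][32-40 FREE]

Answer: [0-7 ALLOC][8-10 ALLOC][11-17 ALLOC][18-30 ALLOC][31-31 ALLOC][32-40 FREE]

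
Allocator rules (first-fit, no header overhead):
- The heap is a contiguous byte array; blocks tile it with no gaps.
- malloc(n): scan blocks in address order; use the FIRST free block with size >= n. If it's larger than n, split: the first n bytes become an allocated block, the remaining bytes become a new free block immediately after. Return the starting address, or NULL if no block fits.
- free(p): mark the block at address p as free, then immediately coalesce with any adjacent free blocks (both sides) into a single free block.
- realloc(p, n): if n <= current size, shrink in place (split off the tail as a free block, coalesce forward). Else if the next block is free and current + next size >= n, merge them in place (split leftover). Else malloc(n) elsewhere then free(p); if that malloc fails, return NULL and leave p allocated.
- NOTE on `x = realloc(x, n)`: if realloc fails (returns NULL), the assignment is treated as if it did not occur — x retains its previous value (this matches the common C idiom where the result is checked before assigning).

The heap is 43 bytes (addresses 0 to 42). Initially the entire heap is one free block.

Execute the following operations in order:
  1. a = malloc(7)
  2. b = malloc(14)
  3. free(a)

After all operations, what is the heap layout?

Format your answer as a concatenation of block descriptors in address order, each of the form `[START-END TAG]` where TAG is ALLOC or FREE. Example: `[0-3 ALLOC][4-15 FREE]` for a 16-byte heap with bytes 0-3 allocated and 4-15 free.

Answer: [0-6 FREE][7-20 ALLOC][21-42 FREE]

Derivation:
Op 1: a = malloc(7) -> a = 0; heap: [0-6 ALLOC][7-42 FREE]
Op 2: b = malloc(14) -> b = 7; heap: [0-6 ALLOC][7-20 ALLOC][21-42 FREE]
Op 3: free(a) -> (freed a); heap: [0-6 FREE][7-20 ALLOC][21-42 FREE]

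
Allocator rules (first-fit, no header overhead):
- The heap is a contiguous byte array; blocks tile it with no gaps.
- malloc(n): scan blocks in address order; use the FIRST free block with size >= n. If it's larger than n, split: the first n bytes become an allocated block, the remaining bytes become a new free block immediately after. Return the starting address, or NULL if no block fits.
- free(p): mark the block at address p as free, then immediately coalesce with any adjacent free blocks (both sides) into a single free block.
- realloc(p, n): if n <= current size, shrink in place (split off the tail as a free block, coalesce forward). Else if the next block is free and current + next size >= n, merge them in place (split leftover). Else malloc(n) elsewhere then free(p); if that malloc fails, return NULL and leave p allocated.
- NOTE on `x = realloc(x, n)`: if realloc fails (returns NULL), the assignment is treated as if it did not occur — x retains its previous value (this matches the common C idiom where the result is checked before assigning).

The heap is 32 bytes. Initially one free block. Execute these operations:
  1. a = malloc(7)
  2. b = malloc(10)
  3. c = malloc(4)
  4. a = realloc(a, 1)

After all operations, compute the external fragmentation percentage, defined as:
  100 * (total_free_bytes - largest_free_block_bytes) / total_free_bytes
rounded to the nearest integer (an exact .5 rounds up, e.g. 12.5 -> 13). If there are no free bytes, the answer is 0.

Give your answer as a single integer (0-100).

Op 1: a = malloc(7) -> a = 0; heap: [0-6 ALLOC][7-31 FREE]
Op 2: b = malloc(10) -> b = 7; heap: [0-6 ALLOC][7-16 ALLOC][17-31 FREE]
Op 3: c = malloc(4) -> c = 17; heap: [0-6 ALLOC][7-16 ALLOC][17-20 ALLOC][21-31 FREE]
Op 4: a = realloc(a, 1) -> a = 0; heap: [0-0 ALLOC][1-6 FREE][7-16 ALLOC][17-20 ALLOC][21-31 FREE]
Free blocks: [6 11] total_free=17 largest=11 -> 100*(17-11)/17 = 600/17 ≈ 35.294 -> rounds to 35

Answer: 35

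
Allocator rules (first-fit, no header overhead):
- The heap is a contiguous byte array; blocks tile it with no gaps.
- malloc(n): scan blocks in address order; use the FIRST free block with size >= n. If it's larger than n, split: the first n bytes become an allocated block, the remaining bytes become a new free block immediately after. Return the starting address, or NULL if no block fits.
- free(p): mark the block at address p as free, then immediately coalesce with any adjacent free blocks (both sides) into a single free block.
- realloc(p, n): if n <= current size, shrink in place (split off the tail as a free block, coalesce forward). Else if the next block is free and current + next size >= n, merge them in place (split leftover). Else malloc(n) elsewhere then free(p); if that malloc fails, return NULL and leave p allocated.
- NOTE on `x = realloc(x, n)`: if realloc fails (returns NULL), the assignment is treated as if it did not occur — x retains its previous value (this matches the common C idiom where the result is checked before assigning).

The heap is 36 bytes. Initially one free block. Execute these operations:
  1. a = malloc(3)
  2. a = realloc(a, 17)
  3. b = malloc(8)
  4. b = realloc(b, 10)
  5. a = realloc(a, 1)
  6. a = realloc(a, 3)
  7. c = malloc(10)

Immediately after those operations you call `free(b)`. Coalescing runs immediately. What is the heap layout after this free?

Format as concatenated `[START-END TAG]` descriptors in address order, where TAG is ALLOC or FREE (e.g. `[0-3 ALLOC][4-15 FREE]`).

Op 1: a = malloc(3) -> a = 0; heap: [0-2 ALLOC][3-35 FREE]
Op 2: a = realloc(a, 17) -> a = 0; heap: [0-16 ALLOC][17-35 FREE]
Op 3: b = malloc(8) -> b = 17; heap: [0-16 ALLOC][17-24 ALLOC][25-35 FREE]
Op 4: b = realloc(b, 10) -> b = 17; heap: [0-16 ALLOC][17-26 ALLOC][27-35 FREE]
Op 5: a = realloc(a, 1) -> a = 0; heap: [0-0 ALLOC][1-16 FREE][17-26 ALLOC][27-35 FREE]
Op 6: a = realloc(a, 3) -> a = 0; heap: [0-2 ALLOC][3-16 FREE][17-26 ALLOC][27-35 FREE]
Op 7: c = malloc(10) -> c = 3; heap: [0-2 ALLOC][3-12 ALLOC][13-16 FREE][17-26 ALLOC][27-35 FREE]
free(b): b = 17 -> block [17-26 ALLOC]; mark free, coalesce with adjacent free neighbors -> [0-2 ALLOC][3-12 ALLOC][13-35 FREE]

Answer: [0-2 ALLOC][3-12 ALLOC][13-35 FREE]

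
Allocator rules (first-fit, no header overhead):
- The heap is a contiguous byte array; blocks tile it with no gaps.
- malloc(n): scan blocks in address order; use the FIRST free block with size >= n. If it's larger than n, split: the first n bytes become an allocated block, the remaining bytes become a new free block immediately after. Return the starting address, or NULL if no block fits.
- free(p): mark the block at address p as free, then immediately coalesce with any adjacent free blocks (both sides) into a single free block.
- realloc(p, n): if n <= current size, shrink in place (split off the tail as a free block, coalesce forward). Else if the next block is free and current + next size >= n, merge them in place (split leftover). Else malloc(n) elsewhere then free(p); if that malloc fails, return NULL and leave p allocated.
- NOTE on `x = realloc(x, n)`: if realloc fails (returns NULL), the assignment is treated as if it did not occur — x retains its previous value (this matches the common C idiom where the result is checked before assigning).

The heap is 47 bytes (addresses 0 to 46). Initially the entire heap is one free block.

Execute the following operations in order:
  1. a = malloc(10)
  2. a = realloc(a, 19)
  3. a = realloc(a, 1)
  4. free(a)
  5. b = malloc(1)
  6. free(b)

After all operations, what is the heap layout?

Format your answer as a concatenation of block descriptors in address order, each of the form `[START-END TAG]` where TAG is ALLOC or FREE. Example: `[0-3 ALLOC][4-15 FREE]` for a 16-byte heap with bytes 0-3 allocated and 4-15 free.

Op 1: a = malloc(10) -> a = 0; heap: [0-9 ALLOC][10-46 FREE]
Op 2: a = realloc(a, 19) -> a = 0; heap: [0-18 ALLOC][19-46 FREE]
Op 3: a = realloc(a, 1) -> a = 0; heap: [0-0 ALLOC][1-46 FREE]
Op 4: free(a) -> (freed a); heap: [0-46 FREE]
Op 5: b = malloc(1) -> b = 0; heap: [0-0 ALLOC][1-46 FREE]
Op 6: free(b) -> (freed b); heap: [0-46 FREE]

Answer: [0-46 FREE]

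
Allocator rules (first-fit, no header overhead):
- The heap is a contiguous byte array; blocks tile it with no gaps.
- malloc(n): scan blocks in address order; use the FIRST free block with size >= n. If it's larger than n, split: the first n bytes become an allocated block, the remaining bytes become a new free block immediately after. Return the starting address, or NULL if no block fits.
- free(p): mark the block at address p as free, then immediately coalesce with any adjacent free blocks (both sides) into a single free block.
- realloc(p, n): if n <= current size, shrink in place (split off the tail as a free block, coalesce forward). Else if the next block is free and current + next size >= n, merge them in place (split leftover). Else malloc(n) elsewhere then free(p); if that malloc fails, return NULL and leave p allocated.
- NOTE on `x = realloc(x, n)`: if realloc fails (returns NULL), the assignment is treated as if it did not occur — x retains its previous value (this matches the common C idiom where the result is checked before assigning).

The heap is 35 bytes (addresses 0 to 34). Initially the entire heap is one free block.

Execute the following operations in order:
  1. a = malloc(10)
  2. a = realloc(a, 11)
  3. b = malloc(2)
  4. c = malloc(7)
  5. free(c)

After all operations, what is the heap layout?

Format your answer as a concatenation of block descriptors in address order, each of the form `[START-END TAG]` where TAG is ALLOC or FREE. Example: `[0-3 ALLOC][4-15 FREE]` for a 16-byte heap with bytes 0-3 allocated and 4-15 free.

Op 1: a = malloc(10) -> a = 0; heap: [0-9 ALLOC][10-34 FREE]
Op 2: a = realloc(a, 11) -> a = 0; heap: [0-10 ALLOC][11-34 FREE]
Op 3: b = malloc(2) -> b = 11; heap: [0-10 ALLOC][11-12 ALLOC][13-34 FREE]
Op 4: c = malloc(7) -> c = 13; heap: [0-10 ALLOC][11-12 ALLOC][13-19 ALLOC][20-34 FREE]
Op 5: free(c) -> (freed c); heap: [0-10 ALLOC][11-12 ALLOC][13-34 FREE]

Answer: [0-10 ALLOC][11-12 ALLOC][13-34 FREE]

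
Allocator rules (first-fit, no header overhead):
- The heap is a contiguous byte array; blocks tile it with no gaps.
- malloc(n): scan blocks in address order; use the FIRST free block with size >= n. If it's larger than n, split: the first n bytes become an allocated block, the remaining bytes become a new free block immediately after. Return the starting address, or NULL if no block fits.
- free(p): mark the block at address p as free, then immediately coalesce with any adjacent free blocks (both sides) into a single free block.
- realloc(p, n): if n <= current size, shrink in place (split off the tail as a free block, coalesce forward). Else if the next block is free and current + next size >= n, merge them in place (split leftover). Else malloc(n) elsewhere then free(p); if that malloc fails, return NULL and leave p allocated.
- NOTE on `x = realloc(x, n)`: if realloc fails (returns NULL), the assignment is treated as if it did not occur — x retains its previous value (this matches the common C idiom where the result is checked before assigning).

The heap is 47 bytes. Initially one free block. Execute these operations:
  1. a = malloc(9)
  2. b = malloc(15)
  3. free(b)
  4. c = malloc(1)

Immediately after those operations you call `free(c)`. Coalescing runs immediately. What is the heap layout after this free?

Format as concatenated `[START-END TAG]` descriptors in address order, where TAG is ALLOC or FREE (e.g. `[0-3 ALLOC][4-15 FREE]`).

Answer: [0-8 ALLOC][9-46 FREE]

Derivation:
Op 1: a = malloc(9) -> a = 0; heap: [0-8 ALLOC][9-46 FREE]
Op 2: b = malloc(15) -> b = 9; heap: [0-8 ALLOC][9-23 ALLOC][24-46 FREE]
Op 3: free(b) -> (freed b); heap: [0-8 ALLOC][9-46 FREE]
Op 4: c = malloc(1) -> c = 9; heap: [0-8 ALLOC][9-9 ALLOC][10-46 FREE]
free(c): c = 9 -> block [9-9 ALLOC]; mark free, coalesce with adjacent free neighbors -> [0-8 ALLOC][9-46 FREE]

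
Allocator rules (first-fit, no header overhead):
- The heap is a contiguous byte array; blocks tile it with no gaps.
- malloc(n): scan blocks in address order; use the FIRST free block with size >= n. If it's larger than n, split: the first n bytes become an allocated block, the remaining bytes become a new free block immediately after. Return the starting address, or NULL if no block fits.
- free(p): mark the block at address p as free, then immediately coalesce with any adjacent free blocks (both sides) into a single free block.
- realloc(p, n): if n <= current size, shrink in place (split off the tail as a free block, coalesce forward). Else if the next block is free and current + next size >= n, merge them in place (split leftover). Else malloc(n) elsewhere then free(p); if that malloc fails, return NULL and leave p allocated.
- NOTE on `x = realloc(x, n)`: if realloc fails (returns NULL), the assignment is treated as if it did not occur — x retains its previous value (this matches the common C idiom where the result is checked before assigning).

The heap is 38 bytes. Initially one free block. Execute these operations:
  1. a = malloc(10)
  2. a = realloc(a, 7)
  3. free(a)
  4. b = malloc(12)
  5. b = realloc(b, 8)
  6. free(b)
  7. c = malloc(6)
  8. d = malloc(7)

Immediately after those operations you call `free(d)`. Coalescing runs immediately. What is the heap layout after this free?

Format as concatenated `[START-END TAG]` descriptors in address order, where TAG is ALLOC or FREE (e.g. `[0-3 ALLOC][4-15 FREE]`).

Answer: [0-5 ALLOC][6-37 FREE]

Derivation:
Op 1: a = malloc(10) -> a = 0; heap: [0-9 ALLOC][10-37 FREE]
Op 2: a = realloc(a, 7) -> a = 0; heap: [0-6 ALLOC][7-37 FREE]
Op 3: free(a) -> (freed a); heap: [0-37 FREE]
Op 4: b = malloc(12) -> b = 0; heap: [0-11 ALLOC][12-37 FREE]
Op 5: b = realloc(b, 8) -> b = 0; heap: [0-7 ALLOC][8-37 FREE]
Op 6: free(b) -> (freed b); heap: [0-37 FREE]
Op 7: c = malloc(6) -> c = 0; heap: [0-5 ALLOC][6-37 FREE]
Op 8: d = malloc(7) -> d = 6; heap: [0-5 ALLOC][6-12 ALLOC][13-37 FREE]
free(d): d = 6 -> block [6-12 ALLOC]; mark free, coalesce with adjacent free neighbors -> [0-5 ALLOC][6-37 FREE]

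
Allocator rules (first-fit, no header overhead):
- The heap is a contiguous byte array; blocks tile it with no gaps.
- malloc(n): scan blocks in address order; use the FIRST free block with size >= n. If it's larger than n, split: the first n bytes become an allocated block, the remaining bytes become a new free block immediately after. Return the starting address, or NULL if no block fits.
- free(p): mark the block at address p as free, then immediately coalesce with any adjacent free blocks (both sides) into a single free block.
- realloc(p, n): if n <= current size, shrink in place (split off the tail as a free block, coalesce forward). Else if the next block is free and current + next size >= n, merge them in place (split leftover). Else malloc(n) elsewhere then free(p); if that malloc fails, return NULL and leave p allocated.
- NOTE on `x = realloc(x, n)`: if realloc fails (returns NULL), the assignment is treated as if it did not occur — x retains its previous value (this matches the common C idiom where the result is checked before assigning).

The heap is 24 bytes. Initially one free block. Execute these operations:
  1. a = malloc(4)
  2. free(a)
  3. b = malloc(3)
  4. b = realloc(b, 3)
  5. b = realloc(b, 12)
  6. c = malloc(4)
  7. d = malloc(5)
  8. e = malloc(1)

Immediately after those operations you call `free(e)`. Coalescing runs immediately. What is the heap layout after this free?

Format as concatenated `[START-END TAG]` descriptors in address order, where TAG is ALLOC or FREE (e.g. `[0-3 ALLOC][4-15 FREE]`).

Op 1: a = malloc(4) -> a = 0; heap: [0-3 ALLOC][4-23 FREE]
Op 2: free(a) -> (freed a); heap: [0-23 FREE]
Op 3: b = malloc(3) -> b = 0; heap: [0-2 ALLOC][3-23 FREE]
Op 4: b = realloc(b, 3) -> b = 0; heap: [0-2 ALLOC][3-23 FREE]
Op 5: b = realloc(b, 12) -> b = 0; heap: [0-11 ALLOC][12-23 FREE]
Op 6: c = malloc(4) -> c = 12; heap: [0-11 ALLOC][12-15 ALLOC][16-23 FREE]
Op 7: d = malloc(5) -> d = 16; heap: [0-11 ALLOC][12-15 ALLOC][16-20 ALLOC][21-23 FREE]
Op 8: e = malloc(1) -> e = 21; heap: [0-11 ALLOC][12-15 ALLOC][16-20 ALLOC][21-21 ALLOC][22-23 FREE]
free(e): e = 21 -> block [21-21 ALLOC]; mark free, coalesce with adjacent free neighbors -> [0-11 ALLOC][12-15 ALLOC][16-20 ALLOC][21-23 FREE]

Answer: [0-11 ALLOC][12-15 ALLOC][16-20 ALLOC][21-23 FREE]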